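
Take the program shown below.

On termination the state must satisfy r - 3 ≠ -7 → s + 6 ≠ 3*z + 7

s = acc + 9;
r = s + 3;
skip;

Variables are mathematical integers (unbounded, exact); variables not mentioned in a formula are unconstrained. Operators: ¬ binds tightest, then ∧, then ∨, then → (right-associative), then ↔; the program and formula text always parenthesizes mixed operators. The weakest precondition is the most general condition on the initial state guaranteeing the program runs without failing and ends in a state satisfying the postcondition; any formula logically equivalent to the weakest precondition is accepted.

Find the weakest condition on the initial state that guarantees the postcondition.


Working backward. After the program, the postcondition r - 3 ≠ -7 → s + 6 ≠ 3*z + 7 must hold; in canonical form it is r ≠ -4 → s ≠ 3*z + 1.
Before skip: r ≠ -4 → s ≠ 3*z + 1
Before r := s + 3: s ≠ -7 → s ≠ 3*z + 1
Before s := acc + 9: acc ≠ -16 → acc ≠ 3*z - 8
Answer: WP = acc ≠ -16 → acc ≠ 3*z - 8


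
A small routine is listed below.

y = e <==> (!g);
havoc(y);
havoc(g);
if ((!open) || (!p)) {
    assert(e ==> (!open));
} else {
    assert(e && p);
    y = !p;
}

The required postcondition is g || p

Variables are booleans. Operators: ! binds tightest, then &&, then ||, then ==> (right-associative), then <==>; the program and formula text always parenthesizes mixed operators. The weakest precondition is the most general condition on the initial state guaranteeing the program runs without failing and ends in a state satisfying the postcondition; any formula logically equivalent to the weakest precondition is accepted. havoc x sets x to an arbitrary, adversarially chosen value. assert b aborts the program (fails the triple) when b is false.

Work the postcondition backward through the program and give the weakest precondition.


Working backward. After the program, g || p must hold.
Then branch requires (e ==> (!open)) && (g || p); else branch requires e && p && (g || p).
Before the if: (((!open) || (!p)) ==> ((e ==> (!open)) && (g || p))) && ((!((!open) || (!p))) ==> (e && p && (g || p)))
Before havoc g: (((!open) || (!p)) ==> (e ==> (!open))) && ((!((!open) || (!p))) ==> (e && p)) && (((!open) || (!p)) ==> ((e ==> (!open)) && p))
Before havoc y: (((!open) || (!p)) ==> (e ==> (!open))) && ((!((!open) || (!p))) ==> (e && p)) && (((!open) || (!p)) ==> ((e ==> (!open)) && p))
Before y := e <==> (!g): (((!open) || (!p)) ==> (e ==> (!open))) && ((!((!open) || (!p))) ==> (e && p)) && (((!open) || (!p)) ==> ((e ==> (!open)) && p))
Answer: WP = (((!open) || (!p)) ==> (e ==> (!open))) && ((!((!open) || (!p))) ==> (e && p)) && (((!open) || (!p)) ==> ((e ==> (!open)) && p))


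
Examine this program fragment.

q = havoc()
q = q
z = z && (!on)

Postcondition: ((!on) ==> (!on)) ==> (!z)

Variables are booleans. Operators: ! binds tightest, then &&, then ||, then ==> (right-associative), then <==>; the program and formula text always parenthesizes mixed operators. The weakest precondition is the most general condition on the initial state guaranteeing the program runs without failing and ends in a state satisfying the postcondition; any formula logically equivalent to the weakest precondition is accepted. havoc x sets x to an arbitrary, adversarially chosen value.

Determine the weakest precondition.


Working backward. After the program, the postcondition ((!on) ==> (!on)) ==> (!z) must hold; in canonical form it is !z.
Before z := z && (!on): !(z && (!on))
Before q := q: !(z && (!on))
Before havoc q: !(z && (!on))
Answer: WP = !(z && (!on))


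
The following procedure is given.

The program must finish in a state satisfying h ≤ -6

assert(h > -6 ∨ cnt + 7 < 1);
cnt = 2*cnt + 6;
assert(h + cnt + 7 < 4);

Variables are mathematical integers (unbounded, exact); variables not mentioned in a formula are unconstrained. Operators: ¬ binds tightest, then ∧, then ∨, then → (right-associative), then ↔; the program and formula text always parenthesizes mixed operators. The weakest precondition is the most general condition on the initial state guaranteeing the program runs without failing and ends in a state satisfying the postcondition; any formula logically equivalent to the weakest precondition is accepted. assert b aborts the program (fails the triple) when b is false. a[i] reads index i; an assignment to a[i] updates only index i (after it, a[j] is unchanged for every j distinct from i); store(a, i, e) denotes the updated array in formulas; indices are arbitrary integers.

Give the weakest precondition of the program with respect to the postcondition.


Working backward. After the program, h ≤ -6 must hold.
Before assert h + cnt + 7 < 4: cnt + h < -3 ∧ h ≤ -6
Before cnt := 2*cnt + 6: 2*cnt + h < -9 ∧ h ≤ -6
Before assert h > -6 ∨ cnt + 7 < 1: (h > -6 ∨ cnt < -6) ∧ 2*cnt + h < -9 ∧ h ≤ -6
Answer: WP = (h > -6 ∨ cnt < -6) ∧ 2*cnt + h < -9 ∧ h ≤ -6


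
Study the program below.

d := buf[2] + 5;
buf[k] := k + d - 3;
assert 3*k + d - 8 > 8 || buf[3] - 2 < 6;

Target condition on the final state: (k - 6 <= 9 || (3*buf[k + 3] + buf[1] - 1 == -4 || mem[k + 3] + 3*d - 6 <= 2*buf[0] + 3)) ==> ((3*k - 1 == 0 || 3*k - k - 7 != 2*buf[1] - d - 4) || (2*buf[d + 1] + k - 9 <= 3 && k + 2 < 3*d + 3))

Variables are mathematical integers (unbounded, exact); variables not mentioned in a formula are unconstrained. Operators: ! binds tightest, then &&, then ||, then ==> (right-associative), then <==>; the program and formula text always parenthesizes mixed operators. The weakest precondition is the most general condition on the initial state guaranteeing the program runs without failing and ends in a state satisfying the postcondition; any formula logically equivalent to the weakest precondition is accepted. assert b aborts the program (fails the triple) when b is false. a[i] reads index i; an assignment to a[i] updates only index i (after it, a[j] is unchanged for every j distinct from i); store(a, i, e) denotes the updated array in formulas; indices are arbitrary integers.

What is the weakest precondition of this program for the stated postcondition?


Working backward. After the program, the postcondition (k - 6 <= 9 || (3*buf[k + 3] + buf[1] - 1 == -4 || mem[k + 3] + 3*d - 6 <= 2*buf[0] + 3)) ==> ((3*k - 1 == 0 || 3*k - k - 7 != 2*buf[1] - d - 4) || (2*buf[d + 1] + k - 9 <= 3 && k + 2 < 3*d + 3)) must hold; in canonical form it is (k <= 15 || 3*buf[k + 3] + buf[1] == -3 || mem[k + 3] + 3*d <= 2*buf[0] + 9) ==> (3*k == 1 || d + 2*k != 2*buf[1] + 3 || (2*buf[d + 1] + k <= 12 && k < 3*d + 1)).
Before assert 3*k + d - 8 > 8 || buf[3] - 2 < 6: (d + 3*k > 16 || buf[3] < 8) && ((k <= 15 || 3*buf[k + 3] + buf[1] == -3 || mem[k + 3] + 3*d <= 2*buf[0] + 9) ==> (3*k == 1 || d + 2*k != 2*buf[1] + 3 || (2*buf[d + 1] + k <= 12 && k < 3*d + 1)))
Before buf[k] := k + d - 3: (d + 3*k > 16 || store(buf, k, d + k - 3)[3] < 8) && ((k <= 15 || 3*store(buf, k, d + k - 3)[k + 3] + store(buf, k, d + k - 3)[1] == -3 || mem[k + 3] + 3*d <= 2*store(buf, k, d + k - 3)[0] + 9) ==> (3*k == 1 || d + 2*k != 2*store(buf, k, d + k - 3)[1] + 3 || (2*store(buf, k, d + k - 3)[d + 1] + k <= 12 && k < 3*d + 1)))
Before d := buf[2] + 5: (buf[2] + 3*k > 11 || store(buf, k, buf[2] + k + 2)[3] < 8) && ((k <= 15 || 3*store(buf, k, buf[2] + k + 2)[k + 3] + store(buf, k, buf[2] + k + 2)[1] == -3 || 3*buf[2] + mem[k + 3] <= 2*store(buf, k, buf[2] + k + 2)[0] - 6) ==> (3*k == 1 || buf[2] + 2*k != 2*store(buf, k, buf[2] + k + 2)[1] - 2 || (2*store(buf, k, buf[2] + k + 2)[buf[2] + 6] + k <= 12 && k < 3*buf[2] + 16)))
Answer: WP = (buf[2] + 3*k > 11 || store(buf, k, buf[2] + k + 2)[3] < 8) && ((k <= 15 || 3*store(buf, k, buf[2] + k + 2)[k + 3] + store(buf, k, buf[2] + k + 2)[1] == -3 || 3*buf[2] + mem[k + 3] <= 2*store(buf, k, buf[2] + k + 2)[0] - 6) ==> (3*k == 1 || buf[2] + 2*k != 2*store(buf, k, buf[2] + k + 2)[1] - 2 || (2*store(buf, k, buf[2] + k + 2)[buf[2] + 6] + k <= 12 && k < 3*buf[2] + 16)))


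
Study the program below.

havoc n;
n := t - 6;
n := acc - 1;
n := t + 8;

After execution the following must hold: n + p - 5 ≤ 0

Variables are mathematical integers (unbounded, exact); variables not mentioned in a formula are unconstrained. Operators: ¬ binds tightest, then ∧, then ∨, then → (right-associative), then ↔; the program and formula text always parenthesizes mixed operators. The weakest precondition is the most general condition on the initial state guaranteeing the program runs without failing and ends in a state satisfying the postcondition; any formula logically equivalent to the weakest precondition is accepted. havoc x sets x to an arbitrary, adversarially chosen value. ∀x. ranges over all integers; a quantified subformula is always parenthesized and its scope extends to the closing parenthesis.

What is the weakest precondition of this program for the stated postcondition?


Working backward. After the program, the postcondition n + p - 5 ≤ 0 must hold; in canonical form it is n + p ≤ 5.
Before n := t + 8: p + t ≤ -3
Before n := acc - 1: p + t ≤ -3
Before n := t - 6: p + t ≤ -3
Before havoc n: p + t ≤ -3
Answer: WP = p + t ≤ -3


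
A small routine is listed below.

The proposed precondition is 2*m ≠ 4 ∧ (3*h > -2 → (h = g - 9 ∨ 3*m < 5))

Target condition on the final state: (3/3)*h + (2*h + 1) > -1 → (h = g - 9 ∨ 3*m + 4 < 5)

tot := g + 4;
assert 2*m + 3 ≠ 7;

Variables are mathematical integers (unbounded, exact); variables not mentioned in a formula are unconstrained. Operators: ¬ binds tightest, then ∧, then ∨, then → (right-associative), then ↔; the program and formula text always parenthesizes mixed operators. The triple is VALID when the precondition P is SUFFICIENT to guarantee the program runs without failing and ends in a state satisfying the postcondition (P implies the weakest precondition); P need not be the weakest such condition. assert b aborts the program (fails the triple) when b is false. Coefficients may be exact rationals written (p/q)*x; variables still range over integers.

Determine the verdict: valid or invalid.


Working backward. After the program, the postcondition (3/3)*h + (2*h + 1) > -1 → (h = g - 9 ∨ 3*m + 4 < 5) must hold; in canonical form it is 3*h > -2 → (h = g - 9 ∨ 3*m < 1).
Before assert 2*m + 3 ≠ 7: 2*m ≠ 4 ∧ (3*h > -2 → (h = g - 9 ∨ 3*m < 1))
Before tot := g + 4: 2*m ≠ 4 ∧ (3*h > -2 → (h = g - 9 ∨ 3*m < 1))
The weakest precondition is 2*m ≠ 4 ∧ (3*h > -2 → (h = g - 9 ∨ 3*m < 1)).
Check whether 2*m ≠ 4 ∧ (3*h > -2 → (h = g - 9 ∨ 3*m < 5)) implies it.
Countermodel: at the initial state g = 10, h = 0, m = 1, the precondition holds but the weakest precondition fails.
Answer: invalid


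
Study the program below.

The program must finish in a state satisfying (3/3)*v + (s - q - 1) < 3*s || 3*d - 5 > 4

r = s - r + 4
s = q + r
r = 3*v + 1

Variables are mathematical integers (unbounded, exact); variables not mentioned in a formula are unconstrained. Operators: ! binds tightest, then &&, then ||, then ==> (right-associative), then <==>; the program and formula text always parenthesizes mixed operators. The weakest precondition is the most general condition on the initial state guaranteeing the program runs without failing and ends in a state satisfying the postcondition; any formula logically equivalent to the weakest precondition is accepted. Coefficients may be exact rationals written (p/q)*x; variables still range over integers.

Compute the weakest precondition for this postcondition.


Working backward. After the program, the postcondition (3/3)*v + (s - q - 1) < 3*s || 3*d - 5 > 4 must hold; in canonical form it is v < q + 2*s + 1 || 3*d > 9.
Before r := 3*v + 1: v < q + 2*s + 1 || 3*d > 9
Before s := q + r: v < 3*q + 2*r + 1 || 3*d > 9
Before r := s - r + 4: 2*r + v < 3*q + 2*s + 9 || 3*d > 9
Answer: WP = 2*r + v < 3*q + 2*s + 9 || 3*d > 9


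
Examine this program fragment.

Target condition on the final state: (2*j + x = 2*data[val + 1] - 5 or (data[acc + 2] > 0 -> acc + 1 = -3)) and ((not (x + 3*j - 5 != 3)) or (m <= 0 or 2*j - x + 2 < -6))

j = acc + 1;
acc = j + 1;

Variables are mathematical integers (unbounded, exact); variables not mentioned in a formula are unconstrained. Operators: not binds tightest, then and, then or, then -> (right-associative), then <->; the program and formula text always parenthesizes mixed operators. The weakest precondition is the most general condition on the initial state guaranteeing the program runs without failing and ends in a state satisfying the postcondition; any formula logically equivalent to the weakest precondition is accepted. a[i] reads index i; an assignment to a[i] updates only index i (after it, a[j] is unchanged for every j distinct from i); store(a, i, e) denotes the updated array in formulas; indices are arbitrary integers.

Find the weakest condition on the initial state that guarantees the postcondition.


Working backward. After the program, the postcondition (2*j + x = 2*data[val + 1] - 5 or (data[acc + 2] > 0 -> acc + 1 = -3)) and ((not (x + 3*j - 5 != 3)) or (m <= 0 or 2*j - x + 2 < -6)) must hold; in canonical form it is (2*j + x = 2*data[val + 1] - 5 or (data[acc + 2] > 0 -> acc = -4)) and ((not (3*j + x != 8)) or m <= 0 or 2*j < x - 8).
Before acc := j + 1: (2*j + x = 2*data[val + 1] - 5 or (data[j + 3] > 0 -> j = -5)) and ((not (3*j + x != 8)) or m <= 0 or 2*j < x - 8)
Before j := acc + 1: (2*acc + x = 2*data[val + 1] - 7 or (data[acc + 4] > 0 -> acc = -6)) and ((not (3*acc + x != 5)) or m <= 0 or 2*acc < x - 10)
Answer: WP = (2*acc + x = 2*data[val + 1] - 7 or (data[acc + 4] > 0 -> acc = -6)) and ((not (3*acc + x != 5)) or m <= 0 or 2*acc < x - 10)


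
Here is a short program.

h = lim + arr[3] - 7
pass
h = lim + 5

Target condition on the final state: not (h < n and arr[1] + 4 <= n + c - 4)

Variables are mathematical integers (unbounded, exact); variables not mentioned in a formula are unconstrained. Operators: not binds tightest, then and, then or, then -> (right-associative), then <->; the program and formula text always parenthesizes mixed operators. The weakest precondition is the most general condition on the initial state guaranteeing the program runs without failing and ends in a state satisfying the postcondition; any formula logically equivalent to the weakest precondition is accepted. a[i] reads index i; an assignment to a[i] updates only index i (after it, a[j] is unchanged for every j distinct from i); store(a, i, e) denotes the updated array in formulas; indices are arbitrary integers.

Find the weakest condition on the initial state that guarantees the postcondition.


Working backward. After the program, the postcondition not (h < n and arr[1] + 4 <= n + c - 4) must hold; in canonical form it is not (h < n and arr[1] <= c + n - 8).
Before h := lim + 5: not (lim < n - 5 and arr[1] <= c + n - 8)
Before skip: not (lim < n - 5 and arr[1] <= c + n - 8)
Before h := lim + arr[3] - 7: not (lim < n - 5 and arr[1] <= c + n - 8)
Answer: WP = not (lim < n - 5 and arr[1] <= c + n - 8)


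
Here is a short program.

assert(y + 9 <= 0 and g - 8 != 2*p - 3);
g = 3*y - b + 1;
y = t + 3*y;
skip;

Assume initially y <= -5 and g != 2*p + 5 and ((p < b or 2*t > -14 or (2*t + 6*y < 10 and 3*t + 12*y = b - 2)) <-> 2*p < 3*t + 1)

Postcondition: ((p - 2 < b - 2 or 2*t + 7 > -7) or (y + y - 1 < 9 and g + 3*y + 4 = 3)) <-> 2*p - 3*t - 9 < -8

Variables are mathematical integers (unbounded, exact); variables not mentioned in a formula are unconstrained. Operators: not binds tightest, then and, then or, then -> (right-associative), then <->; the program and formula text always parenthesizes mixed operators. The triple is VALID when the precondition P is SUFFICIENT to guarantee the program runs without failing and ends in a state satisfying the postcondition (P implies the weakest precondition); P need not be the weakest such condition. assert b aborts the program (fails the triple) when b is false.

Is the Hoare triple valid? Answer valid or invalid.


Working backward. After the program, the postcondition ((p - 2 < b - 2 or 2*t + 7 > -7) or (y + y - 1 < 9 and g + 3*y + 4 = 3)) <-> 2*p - 3*t - 9 < -8 must hold; in canonical form it is (p < b or 2*t > -14 or (2*y < 10 and g + 3*y = -1)) <-> 2*p < 3*t + 1.
Before skip: (p < b or 2*t > -14 or (2*y < 10 and g + 3*y = -1)) <-> 2*p < 3*t + 1
Before y := t + 3*y: (p < b or 2*t > -14 or (2*t + 6*y < 10 and g + 3*t + 9*y = -1)) <-> 2*p < 3*t + 1
Before g := 3*y - b + 1: (p < b or 2*t > -14 or (2*t + 6*y < 10 and 3*t + 12*y = b - 2)) <-> 2*p < 3*t + 1
Before assert y + 9 <= 0 and g - 8 != 2*p - 3: y <= -9 and g != 2*p + 5 and ((p < b or 2*t > -14 or (2*t + 6*y < 10 and 3*t + 12*y = b - 2)) <-> 2*p < 3*t + 1)
The weakest precondition is y <= -9 and g != 2*p + 5 and ((p < b or 2*t > -14 or (2*t + 6*y < 10 and 3*t + 12*y = b - 2)) <-> 2*p < 3*t + 1).
Check whether y <= -5 and g != 2*p + 5 and ((p < b or 2*t > -14 or (2*t + 6*y < 10 and 3*t + 12*y = b - 2)) <-> 2*p < 3*t + 1) implies it.
Countermodel: at the initial state b = 0, g = 6, p = 0, t = -7, y = -5, the precondition holds but the weakest precondition fails.
Answer: invalid


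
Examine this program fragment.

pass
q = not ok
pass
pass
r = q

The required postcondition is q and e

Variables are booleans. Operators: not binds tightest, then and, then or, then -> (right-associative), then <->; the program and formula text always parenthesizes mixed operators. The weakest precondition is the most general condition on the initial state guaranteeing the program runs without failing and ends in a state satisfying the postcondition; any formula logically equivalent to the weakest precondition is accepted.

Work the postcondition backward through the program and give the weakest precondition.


Working backward. After the program, q and e must hold.
Before r := q: q and e
Before skip: q and e
Before skip: q and e
Before q := not ok: (not ok) and e
Before skip: (not ok) and e
Answer: WP = (not ok) and e


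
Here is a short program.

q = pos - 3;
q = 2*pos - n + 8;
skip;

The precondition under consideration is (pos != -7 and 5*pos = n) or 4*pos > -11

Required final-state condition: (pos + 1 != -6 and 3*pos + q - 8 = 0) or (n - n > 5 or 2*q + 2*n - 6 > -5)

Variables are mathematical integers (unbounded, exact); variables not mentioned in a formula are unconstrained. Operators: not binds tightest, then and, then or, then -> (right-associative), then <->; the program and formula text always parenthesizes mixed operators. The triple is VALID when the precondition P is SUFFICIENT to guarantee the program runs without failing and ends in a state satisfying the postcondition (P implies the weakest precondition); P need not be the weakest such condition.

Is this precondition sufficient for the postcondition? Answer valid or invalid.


Working backward. After the program, the postcondition (pos + 1 != -6 and 3*pos + q - 8 = 0) or (n - n > 5 or 2*q + 2*n - 6 > -5) must hold; in canonical form it is (pos != -7 and 3*pos + q = 8) or 2*n + 2*q > 1.
Before skip: (pos != -7 and 3*pos + q = 8) or 2*n + 2*q > 1
Before q := 2*pos - n + 8: (pos != -7 and 5*pos = n) or 4*pos > -15
Before q := pos - 3: (pos != -7 and 5*pos = n) or 4*pos > -15
The weakest precondition is (pos != -7 and 5*pos = n) or 4*pos > -15.
Check whether (pos != -7 and 5*pos = n) or 4*pos > -11 implies it.
Every state satisfying the precondition satisfies the weakest precondition: the implication holds.
Answer: valid


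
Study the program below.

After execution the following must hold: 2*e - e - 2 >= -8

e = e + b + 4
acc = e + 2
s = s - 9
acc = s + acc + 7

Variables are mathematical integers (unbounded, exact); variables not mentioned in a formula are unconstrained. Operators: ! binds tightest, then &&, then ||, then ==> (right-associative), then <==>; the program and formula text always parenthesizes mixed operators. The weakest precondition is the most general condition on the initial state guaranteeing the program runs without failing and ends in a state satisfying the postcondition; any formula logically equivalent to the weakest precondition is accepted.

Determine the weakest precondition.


Working backward. After the program, the postcondition 2*e - e - 2 >= -8 must hold; in canonical form it is e >= -6.
Before acc := s + acc + 7: e >= -6
Before s := s - 9: e >= -6
Before acc := e + 2: e >= -6
Before e := e + b + 4: b + e >= -10
Answer: WP = b + e >= -10


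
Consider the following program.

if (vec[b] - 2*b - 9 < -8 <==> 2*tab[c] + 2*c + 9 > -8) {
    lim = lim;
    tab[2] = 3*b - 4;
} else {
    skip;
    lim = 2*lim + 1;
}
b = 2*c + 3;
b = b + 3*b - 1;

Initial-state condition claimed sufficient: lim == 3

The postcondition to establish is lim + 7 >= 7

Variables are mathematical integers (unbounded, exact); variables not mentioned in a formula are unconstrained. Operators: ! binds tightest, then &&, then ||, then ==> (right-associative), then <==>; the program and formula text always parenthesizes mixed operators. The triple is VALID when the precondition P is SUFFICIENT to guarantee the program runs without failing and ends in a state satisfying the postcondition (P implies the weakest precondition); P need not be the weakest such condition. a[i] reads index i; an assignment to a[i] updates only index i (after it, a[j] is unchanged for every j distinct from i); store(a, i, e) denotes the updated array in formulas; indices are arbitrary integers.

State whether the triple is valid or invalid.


Working backward. After the program, the postcondition lim + 7 >= 7 must hold; in canonical form it is lim >= 0.
Before b := b + 3*b - 1: lim >= 0
Before b := 2*c + 3: lim >= 0
Then branch requires lim >= 0; else branch requires 2*lim >= -1.
Before the if: ((vec[b] < 2*b + 1 <==> 2*tab[c] + 2*c > -17) ==> lim >= 0) && ((!(vec[b] < 2*b + 1 <==> 2*tab[c] + 2*c > -17)) ==> 2*lim >= -1)
The weakest precondition is ((vec[b] < 2*b + 1 <==> 2*tab[c] + 2*c > -17) ==> lim >= 0) && ((!(vec[b] < 2*b + 1 <==> 2*tab[c] + 2*c > -17)) ==> 2*lim >= -1).
Check whether lim == 3 implies it.
Every state satisfying the precondition satisfies the weakest precondition: the implication holds.
Answer: valid


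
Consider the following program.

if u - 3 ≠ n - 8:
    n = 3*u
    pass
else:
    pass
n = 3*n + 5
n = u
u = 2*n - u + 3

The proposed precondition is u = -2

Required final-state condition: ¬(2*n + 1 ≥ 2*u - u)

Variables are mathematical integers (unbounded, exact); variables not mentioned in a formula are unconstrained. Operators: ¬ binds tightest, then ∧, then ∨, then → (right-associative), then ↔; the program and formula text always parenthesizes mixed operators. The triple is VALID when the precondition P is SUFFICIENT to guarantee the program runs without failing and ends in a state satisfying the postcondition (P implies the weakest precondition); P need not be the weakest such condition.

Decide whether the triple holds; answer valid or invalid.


Working backward. After the program, the postcondition ¬(2*n + 1 ≥ 2*u - u) must hold; in canonical form it is ¬(2*n ≥ u - 1).
Before u := 2*n - u + 3: ¬(u ≥ 2)
Before n := u: ¬(u ≥ 2)
Before n := 3*n + 5: ¬(u ≥ 2)
Then branch requires ¬(u ≥ 2); else branch requires ¬(u ≥ 2).
Before the if: (u ≠ n - 5 → (¬(u ≥ 2))) ∧ ((¬(u ≠ n - 5)) → (¬(u ≥ 2)))
The weakest precondition is (u ≠ n - 5 → (¬(u ≥ 2))) ∧ ((¬(u ≠ n - 5)) → (¬(u ≥ 2))).
Check whether u = -2 implies it.
Every state satisfying the precondition satisfies the weakest precondition: the implication holds.
Answer: valid


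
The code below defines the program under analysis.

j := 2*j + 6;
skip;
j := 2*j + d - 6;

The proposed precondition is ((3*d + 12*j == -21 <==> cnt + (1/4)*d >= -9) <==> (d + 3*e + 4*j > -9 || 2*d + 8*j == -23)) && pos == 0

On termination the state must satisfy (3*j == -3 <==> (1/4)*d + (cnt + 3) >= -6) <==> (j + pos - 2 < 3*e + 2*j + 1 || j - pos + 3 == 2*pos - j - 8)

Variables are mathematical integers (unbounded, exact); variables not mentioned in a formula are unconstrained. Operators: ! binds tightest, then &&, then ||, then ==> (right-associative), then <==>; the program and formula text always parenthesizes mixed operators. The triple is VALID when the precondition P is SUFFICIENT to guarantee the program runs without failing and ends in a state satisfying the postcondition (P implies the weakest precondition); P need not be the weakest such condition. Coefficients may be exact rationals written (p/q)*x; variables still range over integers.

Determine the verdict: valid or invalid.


Working backward. After the program, the postcondition (3*j == -3 <==> (1/4)*d + (cnt + 3) >= -6) <==> (j + pos - 2 < 3*e + 2*j + 1 || j - pos + 3 == 2*pos - j - 8) must hold; in canonical form it is (3*j == -3 <==> cnt + (1/4)*d >= -9) <==> (pos < 3*e + j + 3 || 2*j == 3*pos - 11).
Before j := 2*j + d - 6: (3*d + 6*j == 15 <==> cnt + (1/4)*d >= -9) <==> (pos < d + 3*e + 2*j - 3 || 2*d + 4*j == 3*pos + 1)
Before skip: (3*d + 6*j == 15 <==> cnt + (1/4)*d >= -9) <==> (pos < d + 3*e + 2*j - 3 || 2*d + 4*j == 3*pos + 1)
Before j := 2*j + 6: (3*d + 12*j == -21 <==> cnt + (1/4)*d >= -9) <==> (pos < d + 3*e + 4*j + 9 || 2*d + 8*j == 3*pos - 23)
The weakest precondition is (3*d + 12*j == -21 <==> cnt + (1/4)*d >= -9) <==> (pos < d + 3*e + 4*j + 9 || 2*d + 8*j == 3*pos - 23).
Check whether ((3*d + 12*j == -21 <==> cnt + (1/4)*d >= -9) <==> (d + 3*e + 4*j > -9 || 2*d + 8*j == -23)) && pos == 0 implies it.
Every state satisfying the precondition satisfies the weakest precondition: the implication holds.
Answer: valid


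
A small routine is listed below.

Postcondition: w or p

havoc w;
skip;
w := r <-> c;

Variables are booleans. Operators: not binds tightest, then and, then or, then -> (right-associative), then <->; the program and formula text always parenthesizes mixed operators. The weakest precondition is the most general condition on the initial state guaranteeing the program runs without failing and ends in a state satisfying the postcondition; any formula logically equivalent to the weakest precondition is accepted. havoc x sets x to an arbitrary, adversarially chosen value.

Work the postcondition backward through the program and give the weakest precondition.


Working backward. After the program, w or p must hold.
Before w := r <-> c: (r <-> c) or p
Before skip: (r <-> c) or p
Before havoc w: (r <-> c) or p
Answer: WP = (r <-> c) or p


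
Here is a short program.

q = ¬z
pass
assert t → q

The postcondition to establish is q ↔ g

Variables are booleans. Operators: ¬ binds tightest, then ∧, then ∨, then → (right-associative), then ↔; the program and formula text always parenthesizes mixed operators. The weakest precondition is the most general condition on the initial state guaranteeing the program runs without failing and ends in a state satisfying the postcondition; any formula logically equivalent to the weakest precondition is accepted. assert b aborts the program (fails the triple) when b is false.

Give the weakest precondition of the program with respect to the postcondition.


Working backward. After the program, q ↔ g must hold.
Before assert t → q: (t → q) ∧ (q ↔ g)
Before skip: (t → q) ∧ (q ↔ g)
Before q := ¬z: (t → (¬z)) ∧ ((¬z) ↔ g)
Answer: WP = (t → (¬z)) ∧ ((¬z) ↔ g)


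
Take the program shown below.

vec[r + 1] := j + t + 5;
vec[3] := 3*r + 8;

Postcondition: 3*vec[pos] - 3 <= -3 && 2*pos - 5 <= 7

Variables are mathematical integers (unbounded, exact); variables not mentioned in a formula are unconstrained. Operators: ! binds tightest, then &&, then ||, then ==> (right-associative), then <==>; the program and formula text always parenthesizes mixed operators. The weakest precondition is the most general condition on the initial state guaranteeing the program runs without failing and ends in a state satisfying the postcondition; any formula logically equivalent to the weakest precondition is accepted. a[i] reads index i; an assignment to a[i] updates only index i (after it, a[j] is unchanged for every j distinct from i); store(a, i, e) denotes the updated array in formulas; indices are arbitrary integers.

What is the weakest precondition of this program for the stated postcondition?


Working backward. After the program, the postcondition 3*vec[pos] - 3 <= -3 && 2*pos - 5 <= 7 must hold; in canonical form it is 3*vec[pos] <= 0 && 2*pos <= 12.
Before vec[3] := 3*r + 8: 3*store(vec, 3, 3*r + 8)[pos] <= 0 && 2*pos <= 12
Before vec[r + 1] := j + t + 5: 3*store(store(vec, r + 1, j + t + 5), 3, 3*r + 8)[pos] <= 0 && 2*pos <= 12
Answer: WP = 3*store(store(vec, r + 1, j + t + 5), 3, 3*r + 8)[pos] <= 0 && 2*pos <= 12


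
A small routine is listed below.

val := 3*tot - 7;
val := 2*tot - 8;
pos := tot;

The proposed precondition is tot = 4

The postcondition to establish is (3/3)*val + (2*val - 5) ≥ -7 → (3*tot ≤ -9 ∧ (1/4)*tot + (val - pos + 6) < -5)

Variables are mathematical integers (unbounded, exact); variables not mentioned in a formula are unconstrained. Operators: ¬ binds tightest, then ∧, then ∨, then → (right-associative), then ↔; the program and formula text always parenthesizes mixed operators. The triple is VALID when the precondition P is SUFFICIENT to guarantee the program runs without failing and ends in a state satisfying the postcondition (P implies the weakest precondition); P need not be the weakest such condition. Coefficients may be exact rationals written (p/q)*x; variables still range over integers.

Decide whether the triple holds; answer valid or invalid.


Working backward. After the program, the postcondition (3/3)*val + (2*val - 5) ≥ -7 → (3*tot ≤ -9 ∧ (1/4)*tot + (val - pos + 6) < -5) must hold; in canonical form it is 3*val ≥ -2 → (3*tot ≤ -9 ∧ (1/4)*tot + val < pos - 11).
Before pos := tot: 3*val ≥ -2 → (3*tot ≤ -9 ∧ val < (3/4)*tot - 11)
Before val := 2*tot - 8: 6*tot ≥ 22 → (3*tot ≤ -9 ∧ (5/4)*tot < -3)
Before val := 3*tot - 7: 6*tot ≥ 22 → (3*tot ≤ -9 ∧ (5/4)*tot < -3)
The weakest precondition is 6*tot ≥ 22 → (3*tot ≤ -9 ∧ (5/4)*tot < -3).
Check whether tot = 4 implies it.
Countermodel: at the initial state tot = 4, the precondition holds but the weakest precondition fails.
Answer: invalid


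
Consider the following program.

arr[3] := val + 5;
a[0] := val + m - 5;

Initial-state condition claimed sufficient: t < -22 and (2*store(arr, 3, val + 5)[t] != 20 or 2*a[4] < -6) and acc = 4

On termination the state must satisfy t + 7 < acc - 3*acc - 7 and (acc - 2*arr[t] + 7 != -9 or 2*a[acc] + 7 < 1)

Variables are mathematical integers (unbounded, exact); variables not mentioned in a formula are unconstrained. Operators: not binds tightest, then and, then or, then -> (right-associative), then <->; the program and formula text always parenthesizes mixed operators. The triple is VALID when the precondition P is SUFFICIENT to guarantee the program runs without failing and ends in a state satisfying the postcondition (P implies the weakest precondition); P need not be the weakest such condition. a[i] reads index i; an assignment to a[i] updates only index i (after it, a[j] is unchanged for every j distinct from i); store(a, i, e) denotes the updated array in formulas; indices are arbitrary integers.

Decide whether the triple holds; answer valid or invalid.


Working backward. After the program, the postcondition t + 7 < acc - 3*acc - 7 and (acc - 2*arr[t] + 7 != -9 or 2*a[acc] + 7 < 1) must hold; in canonical form it is 2*acc + t < -14 and (acc != 2*arr[t] - 16 or 2*a[acc] < -6).
Before a[0] := val + m - 5: 2*acc + t < -14 and (acc != 2*arr[t] - 16 or 2*store(a, 0, m + val - 5)[acc] < -6)
Before arr[3] := val + 5: 2*acc + t < -14 and (acc != 2*store(arr, 3, val + 5)[t] - 16 or 2*store(a, 0, m + val - 5)[acc] < -6)
The weakest precondition is 2*acc + t < -14 and (acc != 2*store(arr, 3, val + 5)[t] - 16 or 2*store(a, 0, m + val - 5)[acc] < -6).
Check whether t < -22 and (2*store(arr, 3, val + 5)[t] != 20 or 2*a[4] < -6) and acc = 4 implies it.
Every state satisfying the precondition satisfies the weakest precondition: the implication holds.
Answer: valid


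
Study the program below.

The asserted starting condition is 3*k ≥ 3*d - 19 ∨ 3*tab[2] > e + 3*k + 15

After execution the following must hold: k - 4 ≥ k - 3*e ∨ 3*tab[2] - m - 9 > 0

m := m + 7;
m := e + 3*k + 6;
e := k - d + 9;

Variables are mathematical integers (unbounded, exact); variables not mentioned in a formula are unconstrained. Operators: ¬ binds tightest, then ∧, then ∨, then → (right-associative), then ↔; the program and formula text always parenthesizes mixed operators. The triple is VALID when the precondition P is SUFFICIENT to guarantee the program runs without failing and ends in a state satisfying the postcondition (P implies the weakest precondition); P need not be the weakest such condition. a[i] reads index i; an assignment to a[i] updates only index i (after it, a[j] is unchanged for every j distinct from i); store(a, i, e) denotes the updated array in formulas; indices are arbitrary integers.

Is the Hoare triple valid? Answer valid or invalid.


Working backward. After the program, the postcondition k - 4 ≥ k - 3*e ∨ 3*tab[2] - m - 9 > 0 must hold; in canonical form it is 3*e ≥ 4 ∨ 3*tab[2] > m + 9.
Before e := k - d + 9: 3*k ≥ 3*d - 23 ∨ 3*tab[2] > m + 9
Before m := e + 3*k + 6: 3*k ≥ 3*d - 23 ∨ 3*tab[2] > e + 3*k + 15
Before m := m + 7: 3*k ≥ 3*d - 23 ∨ 3*tab[2] > e + 3*k + 15
The weakest precondition is 3*k ≥ 3*d - 23 ∨ 3*tab[2] > e + 3*k + 15.
Check whether 3*k ≥ 3*d - 19 ∨ 3*tab[2] > e + 3*k + 15 implies it.
Every state satisfying the precondition satisfies the weakest precondition: the implication holds.
Answer: valid


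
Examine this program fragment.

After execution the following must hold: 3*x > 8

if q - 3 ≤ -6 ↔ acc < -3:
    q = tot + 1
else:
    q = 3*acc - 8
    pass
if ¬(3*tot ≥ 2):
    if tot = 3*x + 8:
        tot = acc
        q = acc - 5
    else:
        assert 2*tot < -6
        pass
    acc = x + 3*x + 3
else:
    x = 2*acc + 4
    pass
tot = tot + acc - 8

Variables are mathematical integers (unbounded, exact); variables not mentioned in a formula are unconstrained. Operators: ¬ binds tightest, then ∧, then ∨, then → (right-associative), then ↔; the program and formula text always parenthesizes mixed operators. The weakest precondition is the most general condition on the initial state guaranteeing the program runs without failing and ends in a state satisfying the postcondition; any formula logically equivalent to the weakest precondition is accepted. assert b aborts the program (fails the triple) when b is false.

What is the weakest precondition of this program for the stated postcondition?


Working backward. After the program, 3*x > 8 must hold.
Before tot := tot + acc - 8: 3*x > 8
Then branch requires (tot = 3*x + 8 → 3*x > 8) ∧ ((¬(tot = 3*x + 8)) → (2*tot < -6 ∧ 3*x > 8)); else branch requires 6*acc > -4.
Before the if: ((¬(3*tot ≥ 2)) → ((tot = 3*x + 8 → 3*x > 8) ∧ ((¬(tot = 3*x + 8)) → (2*tot < -6 ∧ 3*x > 8)))) ∧ (3*tot ≥ 2 → 6*acc > -4)
Then branch requires ((¬(3*tot ≥ 2)) → ((tot = 3*x + 8 → 3*x > 8) ∧ ((¬(tot = 3*x + 8)) → (2*tot < -6 ∧ 3*x > 8)))) ∧ (3*tot ≥ 2 → 6*acc > -4); else branch requires ((¬(3*tot ≥ 2)) → ((tot = 3*x + 8 → 3*x > 8) ∧ ((¬(tot = 3*x + 8)) → (2*tot < -6 ∧ 3*x > 8)))) ∧ (3*tot ≥ 2 → 6*acc > -4).
Before the if: ((q ≤ -3 ↔ acc < -3) → (((¬(3*tot ≥ 2)) → ((tot = 3*x + 8 → 3*x > 8) ∧ ((¬(tot = 3*x + 8)) → (2*tot < -6 ∧ 3*x > 8)))) ∧ (3*tot ≥ 2 → 6*acc > -4))) ∧ ((¬(q ≤ -3 ↔ acc < -3)) → (((¬(3*tot ≥ 2)) → ((tot = 3*x + 8 → 3*x > 8) ∧ ((¬(tot = 3*x + 8)) → (2*tot < -6 ∧ 3*x > 8)))) ∧ (3*tot ≥ 2 → 6*acc > -4)))
Answer: WP = ((q ≤ -3 ↔ acc < -3) → (((¬(3*tot ≥ 2)) → ((tot = 3*x + 8 → 3*x > 8) ∧ ((¬(tot = 3*x + 8)) → (2*tot < -6 ∧ 3*x > 8)))) ∧ (3*tot ≥ 2 → 6*acc > -4))) ∧ ((¬(q ≤ -3 ↔ acc < -3)) → (((¬(3*tot ≥ 2)) → ((tot = 3*x + 8 → 3*x > 8) ∧ ((¬(tot = 3*x + 8)) → (2*tot < -6 ∧ 3*x > 8)))) ∧ (3*tot ≥ 2 → 6*acc > -4)))


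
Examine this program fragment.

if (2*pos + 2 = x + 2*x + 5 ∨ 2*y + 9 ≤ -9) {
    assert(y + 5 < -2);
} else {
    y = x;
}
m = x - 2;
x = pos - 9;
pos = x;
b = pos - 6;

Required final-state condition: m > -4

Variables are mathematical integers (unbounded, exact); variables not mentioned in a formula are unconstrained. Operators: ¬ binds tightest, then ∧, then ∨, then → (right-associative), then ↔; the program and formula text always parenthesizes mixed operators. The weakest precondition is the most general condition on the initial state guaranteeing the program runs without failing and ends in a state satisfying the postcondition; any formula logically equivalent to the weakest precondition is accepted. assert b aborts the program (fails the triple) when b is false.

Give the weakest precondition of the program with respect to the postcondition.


Working backward. After the program, m > -4 must hold.
Before b := pos - 6: m > -4
Before pos := x: m > -4
Before x := pos - 9: m > -4
Before m := x - 2: x > -2
Then branch requires y < -7 ∧ x > -2; else branch requires x > -2.
Before the if: ((2*pos = 3*x + 3 ∨ 2*y ≤ -18) → (y < -7 ∧ x > -2)) ∧ ((¬(2*pos = 3*x + 3 ∨ 2*y ≤ -18)) → x > -2)
Answer: WP = ((2*pos = 3*x + 3 ∨ 2*y ≤ -18) → (y < -7 ∧ x > -2)) ∧ ((¬(2*pos = 3*x + 3 ∨ 2*y ≤ -18)) → x > -2)


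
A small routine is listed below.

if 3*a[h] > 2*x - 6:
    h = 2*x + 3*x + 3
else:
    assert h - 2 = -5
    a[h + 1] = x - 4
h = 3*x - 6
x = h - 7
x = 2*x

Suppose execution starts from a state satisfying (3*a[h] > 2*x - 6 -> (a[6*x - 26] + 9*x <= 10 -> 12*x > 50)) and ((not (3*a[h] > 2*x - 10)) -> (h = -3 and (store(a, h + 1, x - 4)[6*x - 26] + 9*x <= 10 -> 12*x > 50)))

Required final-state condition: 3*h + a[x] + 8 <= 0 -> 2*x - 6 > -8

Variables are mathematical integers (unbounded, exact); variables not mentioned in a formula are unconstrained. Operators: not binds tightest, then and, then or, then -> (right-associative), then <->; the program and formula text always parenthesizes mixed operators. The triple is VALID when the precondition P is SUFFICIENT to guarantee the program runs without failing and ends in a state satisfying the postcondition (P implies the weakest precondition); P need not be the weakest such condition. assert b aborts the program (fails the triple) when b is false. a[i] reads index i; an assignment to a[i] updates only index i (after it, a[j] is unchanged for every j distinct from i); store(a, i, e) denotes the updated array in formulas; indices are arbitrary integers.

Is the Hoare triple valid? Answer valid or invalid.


Working backward. After the program, the postcondition 3*h + a[x] + 8 <= 0 -> 2*x - 6 > -8 must hold; in canonical form it is a[x] + 3*h <= -8 -> 2*x > -2.
Before x := 2*x: a[2*x] + 3*h <= -8 -> 4*x > -2
Before x := h - 7: a[2*h - 14] + 3*h <= -8 -> 4*h > 26
Before h := 3*x - 6: a[6*x - 26] + 9*x <= 10 -> 12*x > 50
Then branch requires a[6*x - 26] + 9*x <= 10 -> 12*x > 50; else branch requires h = -3 and (store(a, h + 1, x - 4)[6*x - 26] + 9*x <= 10 -> 12*x > 50).
Before the if: (3*a[h] > 2*x - 6 -> (a[6*x - 26] + 9*x <= 10 -> 12*x > 50)) and ((not (3*a[h] > 2*x - 6)) -> (h = -3 and (store(a, h + 1, x - 4)[6*x - 26] + 9*x <= 10 -> 12*x > 50)))
The weakest precondition is (3*a[h] > 2*x - 6 -> (a[6*x - 26] + 9*x <= 10 -> 12*x > 50)) and ((not (3*a[h] > 2*x - 6)) -> (h = -3 and (store(a, h + 1, x - 4)[6*x - 26] + 9*x <= 10 -> 12*x > 50))).
Check whether (3*a[h] > 2*x - 6 -> (a[6*x - 26] + 9*x <= 10 -> 12*x > 50)) and ((not (3*a[h] > 2*x - 10)) -> (h = -3 and (store(a, h + 1, x - 4)[6*x - 26] + 9*x <= 10 -> 12*x > 50))) implies it.
Countermodel: at the initial state a = {[3] = 34842, [4] = 2, [313570] = 2, elsewhere 2}, h = 3, x = 52266, the precondition holds but the weakest precondition fails.
Answer: invalid


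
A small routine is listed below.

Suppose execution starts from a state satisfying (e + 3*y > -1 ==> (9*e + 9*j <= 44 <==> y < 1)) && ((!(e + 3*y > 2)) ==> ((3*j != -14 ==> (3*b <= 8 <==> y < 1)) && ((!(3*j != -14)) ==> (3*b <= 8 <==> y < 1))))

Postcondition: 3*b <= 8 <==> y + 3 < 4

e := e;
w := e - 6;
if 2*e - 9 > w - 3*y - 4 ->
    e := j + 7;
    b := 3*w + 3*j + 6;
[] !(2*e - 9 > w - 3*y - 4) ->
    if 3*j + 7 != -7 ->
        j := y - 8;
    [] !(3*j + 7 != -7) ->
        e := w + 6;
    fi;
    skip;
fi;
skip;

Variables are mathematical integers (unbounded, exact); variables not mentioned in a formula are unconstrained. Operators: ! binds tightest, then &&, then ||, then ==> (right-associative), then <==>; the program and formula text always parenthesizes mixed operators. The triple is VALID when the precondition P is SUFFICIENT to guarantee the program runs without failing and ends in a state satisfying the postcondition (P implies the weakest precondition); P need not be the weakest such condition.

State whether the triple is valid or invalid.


Working backward. After the program, the postcondition 3*b <= 8 <==> y + 3 < 4 must hold; in canonical form it is 3*b <= 8 <==> y < 1.
Before skip: 3*b <= 8 <==> y < 1
Then branch requires 9*j + 9*w <= -10 <==> y < 1; else branch requires (3*j != -14 ==> (3*b <= 8 <==> y < 1)) && ((!(3*j != -14)) ==> (3*b <= 8 <==> y < 1)).
Before the if: (2*e + 3*y > w + 5 ==> (9*j + 9*w <= -10 <==> y < 1)) && ((!(2*e + 3*y > w + 5)) ==> ((3*j != -14 ==> (3*b <= 8 <==> y < 1)) && ((!(3*j != -14)) ==> (3*b <= 8 <==> y < 1))))
Before w := e - 6: (e + 3*y > -1 ==> (9*e + 9*j <= 44 <==> y < 1)) && ((!(e + 3*y > -1)) ==> ((3*j != -14 ==> (3*b <= 8 <==> y < 1)) && ((!(3*j != -14)) ==> (3*b <= 8 <==> y < 1))))
Before e := e: (e + 3*y > -1 ==> (9*e + 9*j <= 44 <==> y < 1)) && ((!(e + 3*y > -1)) ==> ((3*j != -14 ==> (3*b <= 8 <==> y < 1)) && ((!(3*j != -14)) ==> (3*b <= 8 <==> y < 1))))
The weakest precondition is (e + 3*y > -1 ==> (9*e + 9*j <= 44 <==> y < 1)) && ((!(e + 3*y > -1)) ==> ((3*j != -14 ==> (3*b <= 8 <==> y < 1)) && ((!(3*j != -14)) ==> (3*b <= 8 <==> y < 1)))).
Check whether (e + 3*y > -1 ==> (9*e + 9*j <= 44 <==> y < 1)) && ((!(e + 3*y > 2)) ==> ((3*j != -14 ==> (3*b <= 8 <==> y < 1)) && ((!(3*j != -14)) ==> (3*b <= 8 <==> y < 1)))) implies it.
Every state satisfying the precondition satisfies the weakest precondition: the implication holds.
Answer: valid
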